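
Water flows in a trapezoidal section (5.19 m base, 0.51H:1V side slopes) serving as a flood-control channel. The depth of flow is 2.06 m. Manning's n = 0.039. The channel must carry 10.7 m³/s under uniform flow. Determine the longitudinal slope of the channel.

With bottom width b = 5.19 m and side slope z = 0.51: A = (b + zy)y = (5.19 + 0.51×2.06)×2.06 = 12.86 m²; P = b + 2y√(1+z²) = 5.19 + 2×2.06×1.123 = 9.815 m.
Hydraulic radius R = A/P = 12.86/9.815 = 1.31 m.
From Manning's equation, S = [nQ / (1 A R^(2/3))]² = [0.039 × 10.7 / (1 × 12.86 × 1.31^(2/3))]² = 0.000735.

S = 0.000735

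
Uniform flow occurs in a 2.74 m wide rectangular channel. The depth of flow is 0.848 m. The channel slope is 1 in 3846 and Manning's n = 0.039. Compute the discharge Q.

Flow area A = b·y = 2.74 × 0.848 = 2.324 m². Wetted perimeter P = b + 2y = 2.74 + 2×0.848 = 4.436 m.
Hydraulic radius R = A/P = 2.324/4.436 = 0.5238 m.
Manning's equation: Q = (1/n) A R^(2/3) S^(1/2) = (1/0.039) × 2.324 × 0.5238^(2/3) × 0.00026^(1/2) = 0.624 m³/s.

Q = 0.624 m³/s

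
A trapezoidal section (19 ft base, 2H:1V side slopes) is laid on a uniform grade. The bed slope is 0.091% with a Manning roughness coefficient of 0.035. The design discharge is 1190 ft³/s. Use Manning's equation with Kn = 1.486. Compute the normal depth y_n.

Manning's equation rearranged: A R^(2/3) = nQ / (1.486·√S) = 0.035 × 1190 / (1.486 × √0.00091) = 929.1.
Trying y = 10.2 ft: A R^(2/3) = 1359 — high.
Trying y = 8.46 ft: A R^(2/3) = 929.2 — close enough.

y_n = 8.46 ft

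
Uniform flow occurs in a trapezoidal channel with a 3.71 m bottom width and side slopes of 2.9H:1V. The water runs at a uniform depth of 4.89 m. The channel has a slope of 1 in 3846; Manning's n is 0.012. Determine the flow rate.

Q = 222 m³/s

With bottom width b = 3.71 m and side slope z = 2.9: A = (b + zy)y = (3.71 + 2.9×4.89)×4.89 = 87.49 m²; P = b + 2y√(1+z²) = 3.71 + 2×4.89×3.068 = 33.71 m.
Hydraulic radius R = A/P = 87.49/33.71 = 2.595 m.
Manning's equation: Q = (1/n) A R^(2/3) S^(1/2) = (1/0.012) × 87.49 × 2.595^(2/3) × 0.00026^(1/2) = 222 m³/s.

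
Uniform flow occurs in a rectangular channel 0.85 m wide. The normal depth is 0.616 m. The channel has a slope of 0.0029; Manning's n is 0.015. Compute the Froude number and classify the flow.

Flow area A = b·y = 0.85 × 0.616 = 0.5236 m². Wetted perimeter P = b + 2y = 0.85 + 2×0.616 = 2.082 m.
Hydraulic radius R = A/P = 0.5236/2.082 = 0.2515 m.
V = (1/n) R^(2/3) √S = (1/0.015) × 0.2515^(2/3) × √0.0029 = 1.43 m/s. Hydraulic depth D_h = A/T = 0.5236/0.85 = 0.616 m.
Froude number Fr = V/√(g·D_h) = 1.43/√(9.81×0.616) = 0.582, which is less than 1, so the flow is subcritical.

subcritical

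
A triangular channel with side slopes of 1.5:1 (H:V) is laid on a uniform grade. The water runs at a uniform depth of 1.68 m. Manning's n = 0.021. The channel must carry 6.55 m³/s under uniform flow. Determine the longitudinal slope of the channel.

For a triangular section with side slope z = 1.5: A = zy² = 1.5×1.68² = 4.234 m²; P = 2y√(1+z²) = 2×1.68×1.803 = 6.057 m.
Hydraulic radius R = A/P = 4.234/6.057 = 0.6989 m.
From Manning's equation, S = [nQ / (1 A R^(2/3))]² = [0.021 × 6.55 / (1 × 4.234 × 0.6989^(2/3))]² = 0.0017.

S = 0.0017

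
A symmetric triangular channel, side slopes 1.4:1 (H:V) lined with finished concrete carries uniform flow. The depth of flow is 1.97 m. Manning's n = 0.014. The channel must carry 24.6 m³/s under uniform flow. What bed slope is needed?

S = 0.0054

For a triangular section with side slope z = 1.4: A = zy² = 1.4×1.97² = 5.433 m²; P = 2y√(1+z²) = 2×1.97×1.72 = 6.779 m.
Hydraulic radius R = A/P = 5.433/6.779 = 0.8015 m.
From Manning's equation, S = [nQ / (1 A R^(2/3))]² = [0.014 × 24.6 / (1 × 5.433 × 0.8015^(2/3))]² = 0.0054.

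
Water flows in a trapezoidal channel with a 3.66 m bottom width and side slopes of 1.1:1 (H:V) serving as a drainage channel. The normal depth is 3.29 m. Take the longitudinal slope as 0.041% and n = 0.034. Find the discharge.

Q = 21 m³/s

With bottom width b = 3.66 m and side slope z = 1.1: A = (b + zy)y = (3.66 + 1.1×3.29)×3.29 = 23.95 m²; P = b + 2y√(1+z²) = 3.66 + 2×3.29×1.487 = 13.44 m.
Hydraulic radius R = A/P = 23.95/13.44 = 1.782 m.
Manning's equation: Q = (1/n) A R^(2/3) S^(1/2) = (1/0.034) × 23.95 × 1.782^(2/3) × 0.00041^(1/2) = 21 m³/s.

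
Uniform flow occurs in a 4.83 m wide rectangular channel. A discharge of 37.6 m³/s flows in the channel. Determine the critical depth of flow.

For a rectangular channel, critical depth y_c = (q²/g)^(1/3) where q = Q/b = 37.6/4.83 = 7.785 m²/s.
So y_c = (7.785²/9.81)^(1/3) = 1.83 m.

y_c = 1.83 m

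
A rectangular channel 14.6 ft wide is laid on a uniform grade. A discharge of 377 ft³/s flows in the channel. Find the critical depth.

y_c = 2.75 ft

For a rectangular channel, critical depth y_c = (q²/g)^(1/3) where q = Q/b = 377/14.6 = 25.82 ft²/s.
So y_c = (25.82²/32.2)^(1/3) = 2.75 ft.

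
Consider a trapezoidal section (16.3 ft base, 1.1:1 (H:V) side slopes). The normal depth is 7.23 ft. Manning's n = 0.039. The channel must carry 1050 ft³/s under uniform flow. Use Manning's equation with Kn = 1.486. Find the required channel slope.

With bottom width b = 16.3 ft and side slope z = 1.1: A = (b + zy)y = (16.3 + 1.1×7.23)×7.23 = 175.3 ft²; P = b + 2y√(1+z²) = 16.3 + 2×7.23×1.487 = 37.8 ft.
Hydraulic radius R = A/P = 175.3/37.8 = 4.639 ft.
From Manning's equation, S = [nQ / (1.486 A R^(2/3))]² = [0.039 × 1050 / (1.486 × 175.3 × 4.639^(2/3))]² = 0.00319.

S = 0.00319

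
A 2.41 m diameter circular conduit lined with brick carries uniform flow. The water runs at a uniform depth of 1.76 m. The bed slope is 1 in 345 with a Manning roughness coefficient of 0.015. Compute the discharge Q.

For a circular section of diameter D = 2.41 m at depth y = 1.76 m, the central angle is θ = 2 arccos(1 − 2y/D) = 4.099 rad. Then A = (D²/8)(θ − sin θ) = 3.569 m² and P = Dθ/2 = 4.939 m.
Hydraulic radius R = A/P = 3.569/4.939 = 0.7227 m.
Manning's equation: Q = (1/n) A R^(2/3) S^(1/2) = (1/0.015) × 3.569 × 0.7227^(2/3) × 0.002899^(1/2) = 10.3 m³/s.

Q = 10.3 m³/s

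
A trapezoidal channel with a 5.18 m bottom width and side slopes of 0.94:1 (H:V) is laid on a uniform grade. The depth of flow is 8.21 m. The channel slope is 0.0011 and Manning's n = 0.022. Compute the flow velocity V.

With bottom width b = 5.18 m and side slope z = 0.94: A = (b + zy)y = (5.18 + 0.94×8.21)×8.21 = 105.9 m²; P = b + 2y√(1+z²) = 5.18 + 2×8.21×1.372 = 27.72 m.
Hydraulic radius R = A/P = 105.9/27.72 = 3.821 m.
From Manning's equation, V = (1/n) R^(2/3) S^(1/2) = (1/0.022) × 3.821^(2/3) × 0.0011^(1/2) = 3.68 m/s.

V = 3.68 m/s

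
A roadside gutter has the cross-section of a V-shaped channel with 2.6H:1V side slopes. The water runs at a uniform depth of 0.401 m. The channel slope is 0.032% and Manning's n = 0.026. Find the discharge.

For a triangular section with side slope z = 2.6: A = zy² = 2.6×0.401² = 0.4181 m²; P = 2y√(1+z²) = 2×0.401×2.786 = 2.234 m.
Hydraulic radius R = A/P = 0.4181/2.234 = 0.1871 m.
Manning's equation: Q = (1/n) A R^(2/3) S^(1/2) = (1/0.026) × 0.4181 × 0.1871^(2/3) × 0.00032^(1/2) = 0.0941 m³/s.

Q = 0.0941 m³/s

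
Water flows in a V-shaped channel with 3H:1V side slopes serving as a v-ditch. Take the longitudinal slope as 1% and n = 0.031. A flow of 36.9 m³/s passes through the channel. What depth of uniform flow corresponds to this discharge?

y_n = 1.99 m

Manning's equation rearranged: A R^(2/3) = nQ / (1·√S) = 0.031 × 36.9 / (√0.01) = 11.44.
At y = 1.53 m: A R^(2/3) = 5.671 — too small.
At y = 2.4 m: A R^(2/3) = 18.84 — too large.
At y = 1.99 m: A R^(2/3) = 11.43 — matches.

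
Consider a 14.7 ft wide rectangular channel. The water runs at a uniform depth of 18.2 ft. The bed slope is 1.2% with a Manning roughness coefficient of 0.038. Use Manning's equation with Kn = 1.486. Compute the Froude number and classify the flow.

subcritical

Flow area A = b·y = 14.7 × 18.2 = 267.5 ft². Wetted perimeter P = b + 2y = 14.7 + 2×18.2 = 51.1 ft.
Hydraulic radius R = A/P = 267.5/51.1 = 5.236 ft.
V = (1.486/n) R^(2/3) √S = (1.486/0.038) × 5.236^(2/3) × √0.012 = 12.92 ft/s. Hydraulic depth D_h = A/T = 267.5/14.7 = 18.2 ft.
Froude number Fr = V/√(g·D_h) = 12.92/√(32.2×18.2) = 0.534, which is less than 1, so the flow is subcritical.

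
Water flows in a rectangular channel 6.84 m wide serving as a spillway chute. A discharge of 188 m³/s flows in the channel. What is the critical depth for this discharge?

y_c = 4.25 m

For a rectangular channel, critical depth y_c = (q²/g)^(1/3) where q = Q/b = 188/6.84 = 27.49 m²/s.
So y_c = (27.49²/9.81)^(1/3) = 4.25 m.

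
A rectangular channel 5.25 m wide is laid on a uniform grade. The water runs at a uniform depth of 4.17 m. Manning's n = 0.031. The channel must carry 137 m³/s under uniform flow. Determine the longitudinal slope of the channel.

S = 0.0199

Flow area A = b·y = 5.25 × 4.17 = 21.89 m². Wetted perimeter P = b + 2y = 5.25 + 2×4.17 = 13.59 m.
Hydraulic radius R = A/P = 21.89/13.59 = 1.611 m.
From Manning's equation, S = [nQ / (1 A R^(2/3))]² = [0.031 × 137 / (1 × 21.89 × 1.611^(2/3))]² = 0.0199.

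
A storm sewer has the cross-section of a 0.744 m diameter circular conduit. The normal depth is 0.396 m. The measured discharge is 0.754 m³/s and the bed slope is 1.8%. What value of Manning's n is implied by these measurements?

For a circular section of diameter D = 0.744 m at depth y = 0.396 m, the central angle is θ = 2 arccos(1 − 2y/D) = 3.271 rad. Then A = (D²/8)(θ − sin θ) = 0.2352 m² and P = Dθ/2 = 1.217 m.
Hydraulic radius R = A/P = 0.2352/1.217 = 0.1933 m.
Rearranging Manning's equation: n = (1/Q) A R^(2/3) S^(1/2) = (1/0.754) × 0.2352 × 0.1933^(2/3) × √0.018 = 0.014.

n = 0.014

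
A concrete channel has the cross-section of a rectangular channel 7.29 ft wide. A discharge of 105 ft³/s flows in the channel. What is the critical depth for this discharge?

y_c = 1.86 ft

For a rectangular channel, critical depth y_c = (q²/g)^(1/3) where q = Q/b = 105/7.29 = 14.4 ft²/s.
So y_c = (14.4²/32.2)^(1/3) = 1.86 ft.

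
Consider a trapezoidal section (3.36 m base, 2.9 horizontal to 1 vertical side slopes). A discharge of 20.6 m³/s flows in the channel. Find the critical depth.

At critical depth, Q² T / (g A³) = 1, i.e. A³/T = Q²/g = 20.6²/9.81 = 43.26.
Trying y = 1.31 m: A³/T = 75.27 — high.
Trying y = 0.812 m: A³/T = 12.38 — low.
Trying y = 1.13 m: A³/T = 42.55 — close enough.

y_c = 1.13 m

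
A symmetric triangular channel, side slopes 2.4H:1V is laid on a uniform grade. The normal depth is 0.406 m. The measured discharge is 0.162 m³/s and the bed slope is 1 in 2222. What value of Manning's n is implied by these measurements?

n = 0.017

For a triangular section with side slope z = 2.4: A = zy² = 2.4×0.406² = 0.3956 m²; P = 2y√(1+z²) = 2×0.406×2.6 = 2.111 m.
Hydraulic radius R = A/P = 0.3956/2.111 = 0.1874 m.
Rearranging Manning's equation: n = (1/Q) A R^(2/3) S^(1/2) = (1/0.162) × 0.3956 × 0.1874^(2/3) × √0.00045 = 0.017.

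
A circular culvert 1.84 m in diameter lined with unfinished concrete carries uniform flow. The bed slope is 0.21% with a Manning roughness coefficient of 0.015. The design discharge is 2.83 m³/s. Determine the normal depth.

Manning's equation rearranged: A R^(2/3) = nQ / (1·√S) = 0.015 × 2.83 / (√0.0021) = 0.9263.
Trying y = 0.708 m: A R^(2/3) = 0.4972 — short.
Trying y = 1.16 m: A R^(2/3) = 1.147 — over.
Trying y = 1.01 m: A R^(2/3) = 0.9251 — close enough.

y_n = 1.01 m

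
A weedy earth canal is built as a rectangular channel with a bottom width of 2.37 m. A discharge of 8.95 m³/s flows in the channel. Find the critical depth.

y_c = 1.13 m

For a rectangular channel, critical depth y_c = (q²/g)^(1/3) where q = Q/b = 8.95/2.37 = 3.776 m²/s.
So y_c = (3.776²/9.81)^(1/3) = 1.13 m.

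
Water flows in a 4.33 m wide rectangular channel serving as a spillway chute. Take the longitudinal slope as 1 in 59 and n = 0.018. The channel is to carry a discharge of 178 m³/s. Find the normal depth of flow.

y_n = 4.43 m

Manning's equation rearranged: A R^(2/3) = nQ / (1·√S) = 0.018 × 178 / (√0.01695) = 24.61.
At y = 5.44 m: A R^(2/3) = 31.53 — over.
At y = 4.43 m: A R^(2/3) = 24.62 — ≈ 24.61.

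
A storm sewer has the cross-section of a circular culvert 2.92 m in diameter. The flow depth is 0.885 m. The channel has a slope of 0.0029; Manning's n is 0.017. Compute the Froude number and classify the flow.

For a circular section of diameter D = 2.92 m at depth y = 0.885 m, the central angle is θ = 2 arccos(1 − 2y/D) = 2.332 rad. Then A = (D²/8)(θ − sin θ) = 1.714 m² and P = Dθ/2 = 3.405 m.
Hydraulic radius R = A/P = 1.714/3.405 = 0.5034 m.
V = (1/n) R^(2/3) √S = (1/0.017) × 0.5034^(2/3) × √0.0029 = 2.004 m/s. Hydraulic depth D_h = A/T = 1.714/2.684 = 0.6385 m.
Froude number Fr = V/√(g·D_h) = 2.004/√(9.81×0.6385) = 0.801, which is less than 1, so the flow is subcritical.

subcritical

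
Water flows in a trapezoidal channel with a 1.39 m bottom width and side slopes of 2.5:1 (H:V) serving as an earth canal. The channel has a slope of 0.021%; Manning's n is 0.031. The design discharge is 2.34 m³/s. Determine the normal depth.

y_n = 1.32 m

Manning's equation rearranged: A R^(2/3) = nQ / (1·√S) = 0.031 × 2.34 / (√0.00021) = 5.006.
At y = 1.61 m: A R^(2/3) = 7.925 — too large.
At y = 0.975 m: A R^(2/3) = 2.541 — too small.
At y = 1.32 m: A R^(2/3) = 5.012 — ≈ 5.006.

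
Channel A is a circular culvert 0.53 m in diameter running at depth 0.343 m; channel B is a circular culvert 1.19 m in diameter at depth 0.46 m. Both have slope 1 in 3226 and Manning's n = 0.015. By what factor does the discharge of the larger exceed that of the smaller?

Channel A: For a circular section of diameter D = 0.53 m at depth y = 0.343 m, the central angle is θ = 2 arccos(1 − 2y/D) = 3.739 rad. Then A = (D²/8)(θ − sin θ) = 0.151 m² and P = Dθ/2 = 0.9909 m. Hydraulic radius R = A/P = 0.151/0.9909 = 0.1524 m. Q_A = (1/0.015)·0.151·0.1524^(2/3)·√0.00031 = 0.05059 m³/s.
Channel B: For a circular section of diameter D = 1.19 m at depth y = 0.46 m, the central angle is θ = 2 arccos(1 − 2y/D) = 2.684 rad. Then A = (D²/8)(θ − sin θ) = 0.3968 m² and P = Dθ/2 = 1.597 m. Hydraulic radius R = A/P = 0.3968/1.597 = 0.2485 m. Q_B = (1/0.015)·0.3968·0.2485^(2/3)·√0.00031 = 0.1841 m³/s.
The larger discharge is 0.1841 m³/s and the smaller is 0.05059 m³/s; the ratio is 3.64.

3.64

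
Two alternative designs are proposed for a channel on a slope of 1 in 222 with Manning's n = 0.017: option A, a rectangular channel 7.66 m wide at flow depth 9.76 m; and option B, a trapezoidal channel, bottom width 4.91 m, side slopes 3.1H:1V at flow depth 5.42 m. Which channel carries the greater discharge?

channel B

Channel A: Flow area A = b·y = 7.66 × 9.76 = 74.76 m². Wetted perimeter P = b + 2y = 7.66 + 2×9.76 = 27.18 m. Hydraulic radius R = A/P = 74.76/27.18 = 2.751 m. Q_A = (1/0.017)·74.76·2.751^(2/3)·√0.004505 = 579.4 m³/s.
Channel B: With bottom width b = 4.91 m and side slope z = 3.1: A = (b + zy)y = (4.91 + 3.1×5.42)×5.42 = 117.7 m²; P = b + 2y√(1+z²) = 4.91 + 2×5.42×3.257 = 40.22 m. Hydraulic radius R = A/P = 117.7/40.22 = 2.926 m. Q_B = (1/0.017)·117.7·2.926^(2/3)·√0.004505 = 950.4 m³/s.
Q_A = 579.4 m³/s vs Q_B = 950.4 m³/s, so channel B carries more.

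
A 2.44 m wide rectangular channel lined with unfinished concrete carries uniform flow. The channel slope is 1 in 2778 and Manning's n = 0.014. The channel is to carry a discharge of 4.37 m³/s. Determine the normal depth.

y_n = 1.67 m

Manning's equation rearranged: A R^(2/3) = nQ / (1·√S) = 0.014 × 4.37 / (√0.00036) = 3.225.
At y = 2.03 m: A R^(2/3) = 4.132 — too large.
At y = 1.33 m: A R^(2/3) = 2.401 — too small.
At y = 1.67 m: A R^(2/3) = 3.228 — ≈ 3.225.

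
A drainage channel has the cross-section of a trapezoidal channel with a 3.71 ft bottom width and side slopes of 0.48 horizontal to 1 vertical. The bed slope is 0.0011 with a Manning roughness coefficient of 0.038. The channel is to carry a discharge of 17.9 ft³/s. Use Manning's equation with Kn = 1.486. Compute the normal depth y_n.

Manning's equation rearranged: A R^(2/3) = nQ / (1.486·√S) = 0.038 × 17.9 / (1.486 × √0.0011) = 13.8.
Try y = 3.05 ft: A R^(2/3) = 20.74 — too large.
Try y = 1.83 ft: A R^(2/3) = 8.843 — too small.
Try y = 2.4 ft: A R^(2/3) = 13.84 — ≈ 13.8.

y_n = 2.4 ft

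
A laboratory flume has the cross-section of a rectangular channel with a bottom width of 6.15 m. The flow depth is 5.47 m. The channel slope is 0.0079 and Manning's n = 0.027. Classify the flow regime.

subcritical

Flow area A = b·y = 6.15 × 5.47 = 33.64 m². Wetted perimeter P = b + 2y = 6.15 + 2×5.47 = 17.09 m.
Hydraulic radius R = A/P = 33.64/17.09 = 1.968 m.
V = (1/n) R^(2/3) √S = (1/0.027) × 1.968^(2/3) × √0.0079 = 5.17 m/s. Hydraulic depth D_h = A/T = 33.64/6.15 = 5.47 m.
Froude number Fr = V/√(g·D_h) = 5.17/√(9.81×5.47) = 0.706, which is less than 1, so the flow is subcritical.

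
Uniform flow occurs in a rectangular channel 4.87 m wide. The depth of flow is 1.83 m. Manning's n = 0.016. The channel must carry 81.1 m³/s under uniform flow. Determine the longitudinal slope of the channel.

Flow area A = b·y = 4.87 × 1.83 = 8.912 m². Wetted perimeter P = b + 2y = 4.87 + 2×1.83 = 8.53 m.
Hydraulic radius R = A/P = 8.912/8.53 = 1.045 m.
From Manning's equation, S = [nQ / (1 A R^(2/3))]² = [0.016 × 81.1 / (1 × 8.912 × 1.045^(2/3))]² = 0.02.

S = 0.02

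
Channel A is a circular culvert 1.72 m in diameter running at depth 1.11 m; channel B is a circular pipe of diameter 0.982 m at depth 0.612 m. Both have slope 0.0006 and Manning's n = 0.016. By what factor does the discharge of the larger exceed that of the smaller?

Channel A: For a circular section of diameter D = 1.72 m at depth y = 1.11 m, the central angle is θ = 2 arccos(1 − 2y/D) = 3.732 rad. Then A = (D²/8)(θ − sin θ) = 1.586 m² and P = Dθ/2 = 3.209 m. Hydraulic radius R = A/P = 1.586/3.209 = 0.4941 m. Q_A = (1/0.016)·1.586·0.4941^(2/3)·√0.0006 = 1.517 m³/s.
Channel B: For a circular section of diameter D = 0.982 m at depth y = 0.612 m, the central angle is θ = 2 arccos(1 − 2y/D) = 3.64 rad. Then A = (D²/8)(θ − sin θ) = 0.4963 m² and P = Dθ/2 = 1.787 m. Hydraulic radius R = A/P = 0.4963/1.787 = 0.2777 m. Q_B = (1/0.016)·0.4963·0.2777^(2/3)·√0.0006 = 0.3234 m³/s.
The larger discharge is 1.517 m³/s and the smaller is 0.3234 m³/s; the ratio is 4.69.

4.69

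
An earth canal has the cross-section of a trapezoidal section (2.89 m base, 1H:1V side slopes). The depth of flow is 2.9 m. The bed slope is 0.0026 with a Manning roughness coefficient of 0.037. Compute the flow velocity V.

V = 1.82 m/s

With bottom width b = 2.89 m and side slope z = 1: A = (b + zy)y = (2.89 + 1×2.9)×2.9 = 16.79 m²; P = b + 2y√(1+z²) = 2.89 + 2×2.9×1.414 = 11.09 m.
Hydraulic radius R = A/P = 16.79/11.09 = 1.514 m.
From Manning's equation, V = (1/n) R^(2/3) S^(1/2) = (1/0.037) × 1.514^(2/3) × 0.0026^(1/2) = 1.82 m/s.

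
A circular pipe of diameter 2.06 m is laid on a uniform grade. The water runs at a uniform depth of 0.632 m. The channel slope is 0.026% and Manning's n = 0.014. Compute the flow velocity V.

For a circular section of diameter D = 2.06 m at depth y = 0.632 m, the central angle is θ = 2 arccos(1 − 2y/D) = 2.348 rad. Then A = (D²/8)(θ − sin θ) = 0.8675 m² and P = Dθ/2 = 2.419 m.
Hydraulic radius R = A/P = 0.8675/2.419 = 0.3587 m.
From Manning's equation, V = (1/n) R^(2/3) S^(1/2) = (1/0.014) × 0.3587^(2/3) × 0.00026^(1/2) = 0.581 m/s.

V = 0.581 m/s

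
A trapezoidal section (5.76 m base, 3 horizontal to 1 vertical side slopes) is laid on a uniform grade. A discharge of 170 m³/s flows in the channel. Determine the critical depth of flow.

At critical depth, Q² T / (g A³) = 1, i.e. A³/T = Q²/g = 170²/9.81 = 2946.
Trying y = 3.44 m: A³/T = 6411 — over.
Trying y = 2.51 m: A³/T = 1783 — short.
Trying y = 2.84 m: A³/T = 2926 — ≈ 2946.

y_c = 2.84 m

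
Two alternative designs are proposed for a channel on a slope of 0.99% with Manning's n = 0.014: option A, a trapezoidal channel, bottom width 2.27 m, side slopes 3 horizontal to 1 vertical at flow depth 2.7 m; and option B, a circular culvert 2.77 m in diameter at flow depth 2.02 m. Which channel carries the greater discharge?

Channel A: With bottom width b = 2.27 m and side slope z = 3: A = (b + zy)y = (2.27 + 3×2.7)×2.7 = 28 m²; P = b + 2y√(1+z²) = 2.27 + 2×2.7×3.162 = 19.35 m. Hydraulic radius R = A/P = 28/19.35 = 1.447 m. Q_A = (1/0.014)·28·1.447^(2/3)·√0.0099 = 254.6 m³/s.
Channel B: For a circular section of diameter D = 2.77 m at depth y = 2.02 m, the central angle is θ = 2 arccos(1 − 2y/D) = 4.094 rad. Then A = (D²/8)(θ − sin θ) = 4.708 m² and P = Dθ/2 = 5.67 m. Hydraulic radius R = A/P = 4.708/5.67 = 0.8303 m. Q_B = (1/0.014)·4.708·0.8303^(2/3)·√0.0099 = 29.56 m³/s.
Q_A = 254.6 m³/s vs Q_B = 29.56 m³/s, so channel A carries more.

channel A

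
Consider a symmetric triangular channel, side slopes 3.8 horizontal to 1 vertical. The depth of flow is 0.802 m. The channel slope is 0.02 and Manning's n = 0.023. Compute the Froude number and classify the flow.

For a triangular section with side slope z = 3.8: A = zy² = 3.8×0.802² = 2.444 m²; P = 2y√(1+z²) = 2×0.802×3.929 = 6.303 m.
Hydraulic radius R = A/P = 2.444/6.303 = 0.3878 m.
V = (1/n) R^(2/3) √S = (1/0.023) × 0.3878^(2/3) × √0.02 = 3.27 m/s. Hydraulic depth D_h = A/T = 2.444/6.095 = 0.401 m.
Froude number Fr = V/√(g·D_h) = 3.27/√(9.81×0.401) = 1.65, which is greater than 1, so the flow is supercritical.

supercritical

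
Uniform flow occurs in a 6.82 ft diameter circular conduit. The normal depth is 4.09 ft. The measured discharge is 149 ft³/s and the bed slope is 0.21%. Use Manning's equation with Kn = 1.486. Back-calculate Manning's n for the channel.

For a circular section of diameter D = 6.82 ft at depth y = 4.09 ft, the central angle is θ = 2 arccos(1 − 2y/D) = 3.543 rad. Then A = (D²/8)(θ − sin θ) = 22.87 ft² and P = Dθ/2 = 12.08 ft.
Hydraulic radius R = A/P = 22.87/12.08 = 1.893 ft.
Rearranging Manning's equation: n = (1.486/Q) A R^(2/3) S^(1/2) = (1.486/149) × 22.87 × 1.893^(2/3) × √0.0021 = 0.016.

n = 0.016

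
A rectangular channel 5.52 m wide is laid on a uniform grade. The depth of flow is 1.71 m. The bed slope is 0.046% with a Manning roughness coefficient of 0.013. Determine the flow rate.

Flow area A = b·y = 5.52 × 1.71 = 9.439 m². Wetted perimeter P = b + 2y = 5.52 + 2×1.71 = 8.94 m.
Hydraulic radius R = A/P = 9.439/8.94 = 1.056 m.
Manning's equation: Q = (1/n) A R^(2/3) S^(1/2) = (1/0.013) × 9.439 × 1.056^(2/3) × 0.00046^(1/2) = 16.1 m³/s.

Q = 16.1 m³/s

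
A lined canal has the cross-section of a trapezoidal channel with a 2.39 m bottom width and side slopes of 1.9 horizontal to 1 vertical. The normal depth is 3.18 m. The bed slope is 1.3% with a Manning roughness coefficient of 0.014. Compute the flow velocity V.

With bottom width b = 2.39 m and side slope z = 1.9: A = (b + zy)y = (2.39 + 1.9×3.18)×3.18 = 26.81 m²; P = b + 2y√(1+z²) = 2.39 + 2×3.18×2.147 = 16.05 m.
Hydraulic radius R = A/P = 26.81/16.05 = 1.671 m.
From Manning's equation, V = (1/n) R^(2/3) S^(1/2) = (1/0.014) × 1.671^(2/3) × 0.013^(1/2) = 11.5 m/s.

V = 11.5 m/s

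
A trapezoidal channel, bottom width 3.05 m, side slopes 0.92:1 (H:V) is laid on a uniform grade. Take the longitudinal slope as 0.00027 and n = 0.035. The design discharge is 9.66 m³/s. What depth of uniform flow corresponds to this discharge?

Manning's equation rearranged: A R^(2/3) = nQ / (1·√S) = 0.035 × 9.66 / (√0.00027) = 20.58.
Trying y = 1.95 m: A R^(2/3) = 10.26 — low.
Trying y = 3.29 m: A R^(2/3) = 28.11 — high.
Trying y = 2.81 m: A R^(2/3) = 20.58 — ≈ 20.58.

y_n = 2.81 m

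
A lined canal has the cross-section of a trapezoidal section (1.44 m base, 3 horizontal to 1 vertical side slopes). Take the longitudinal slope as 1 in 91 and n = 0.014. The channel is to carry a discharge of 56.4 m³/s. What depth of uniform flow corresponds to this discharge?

y_n = 1.48 m

Manning's equation rearranged: A R^(2/3) = nQ / (1·√S) = 0.014 × 56.4 / (√0.01099) = 7.532.
At y = 1.71 m: A R^(2/3) = 10.6 — high.
At y = 1.22 m: A R^(2/3) = 4.809 — low.
At y = 1.48 m: A R^(2/3) = 7.535 — ≈ 7.532.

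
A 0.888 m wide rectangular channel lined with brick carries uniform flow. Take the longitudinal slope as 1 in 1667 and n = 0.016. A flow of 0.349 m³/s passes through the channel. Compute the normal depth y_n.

y_n = 0.63 m

Manning's equation rearranged: A R^(2/3) = nQ / (1·√S) = 0.016 × 0.349 / (√0.0005999) = 0.228.
Trying y = 0.704 m: A R^(2/3) = 0.2626 — high.
Trying y = 0.526 m: A R^(2/3) = 0.1808 — low.
Trying y = 0.63 m: A R^(2/3) = 0.2282 — matches.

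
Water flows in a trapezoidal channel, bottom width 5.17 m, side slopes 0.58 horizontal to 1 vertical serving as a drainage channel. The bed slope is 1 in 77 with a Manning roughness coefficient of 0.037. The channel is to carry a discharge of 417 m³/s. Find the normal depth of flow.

y_n = 7.01 m

Manning's equation rearranged: A R^(2/3) = nQ / (1·√S) = 0.037 × 417 / (√0.01299) = 135.4.
At y = 7.9 m: A R^(2/3) = 170.3 — high.
At y = 5.35 m: A R^(2/3) = 82.04 — low.
At y = 7.01 m: A R^(2/3) = 135.5 — close enough.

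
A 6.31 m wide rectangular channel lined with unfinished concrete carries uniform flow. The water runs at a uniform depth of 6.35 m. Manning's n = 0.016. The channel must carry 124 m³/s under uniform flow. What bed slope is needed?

S = 0.000907

Flow area A = b·y = 6.31 × 6.35 = 40.07 m². Wetted perimeter P = b + 2y = 6.31 + 2×6.35 = 19.01 m.
Hydraulic radius R = A/P = 40.07/19.01 = 2.108 m.
From Manning's equation, S = [nQ / (1 A R^(2/3))]² = [0.016 × 124 / (1 × 40.07 × 2.108^(2/3))]² = 0.000907.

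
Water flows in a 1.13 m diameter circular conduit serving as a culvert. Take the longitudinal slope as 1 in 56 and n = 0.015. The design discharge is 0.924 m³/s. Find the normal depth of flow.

y_n = 0.377 m

Manning's equation rearranged: A R^(2/3) = nQ / (1·√S) = 0.015 × 0.924 / (√0.01786) = 0.1037.
Try y = 0.438 m: A R^(2/3) = 0.1373 — too large.
Try y = 0.272 m: A R^(2/3) = 0.05486 — too small.
Try y = 0.377 m: A R^(2/3) = 0.1037 — ≈ 0.1037.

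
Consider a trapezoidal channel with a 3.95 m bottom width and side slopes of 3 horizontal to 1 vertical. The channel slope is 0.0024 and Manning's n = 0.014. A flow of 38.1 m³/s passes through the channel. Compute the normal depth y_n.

Manning's equation rearranged: A R^(2/3) = nQ / (1·√S) = 0.014 × 38.1 / (√0.0024) = 10.89.
At y = 1.14 m: A R^(2/3) = 6.953 — short.
At y = 1.76 m: A R^(2/3) = 17.07 — over.
At y = 1.42 m: A R^(2/3) = 10.88 — matches.

y_n = 1.42 m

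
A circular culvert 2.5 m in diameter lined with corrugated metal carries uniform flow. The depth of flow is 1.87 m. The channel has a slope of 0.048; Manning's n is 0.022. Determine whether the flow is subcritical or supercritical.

supercritical

For a circular section of diameter D = 2.5 m at depth y = 1.87 m, the central angle is θ = 2 arccos(1 − 2y/D) = 4.18 rad. Then A = (D²/8)(θ − sin θ) = 3.938 m² and P = Dθ/2 = 5.224 m.
Hydraulic radius R = A/P = 3.938/5.224 = 0.7538 m.
V = (1/n) R^(2/3) √S = (1/0.022) × 0.7538^(2/3) × √0.048 = 8.248 m/s. Hydraulic depth D_h = A/T = 3.938/2.171 = 1.814 m.
Froude number Fr = V/√(g·D_h) = 8.248/√(9.81×1.814) = 1.96, which is greater than 1, so the flow is supercritical.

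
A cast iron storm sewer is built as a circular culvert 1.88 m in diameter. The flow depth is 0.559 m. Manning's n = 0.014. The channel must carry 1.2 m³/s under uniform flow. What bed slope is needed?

For a circular section of diameter D = 1.88 m at depth y = 0.559 m, the central angle is θ = 2 arccos(1 − 2y/D) = 2.307 rad. Then A = (D²/8)(θ − sin θ) = 0.6918 m² and P = Dθ/2 = 2.169 m.
Hydraulic radius R = A/P = 0.6918/2.169 = 0.319 m.
From Manning's equation, S = [nQ / (1 A R^(2/3))]² = [0.014 × 1.2 / (1 × 0.6918 × 0.319^(2/3))]² = 0.00271.

S = 0.00271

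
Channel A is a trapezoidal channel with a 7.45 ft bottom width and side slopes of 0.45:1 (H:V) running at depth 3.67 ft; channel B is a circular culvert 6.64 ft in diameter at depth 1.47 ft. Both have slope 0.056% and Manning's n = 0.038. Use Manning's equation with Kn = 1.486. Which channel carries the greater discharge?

Channel A: With bottom width b = 7.45 ft and side slope z = 0.45: A = (b + zy)y = (7.45 + 0.45×3.67)×3.67 = 33.4 ft²; P = b + 2y√(1+z²) = 7.45 + 2×3.67×1.097 = 15.5 ft. Hydraulic radius R = A/P = 33.4/15.5 = 2.155 ft. Q_A = (1.486/0.038)·33.4·2.155^(2/3)·√0.00056 = 51.57 ft³/s.
Channel B: For a circular section of diameter D = 6.64 ft at depth y = 1.47 ft, the central angle is θ = 2 arccos(1 − 2y/D) = 1.96 rad. Then A = (D²/8)(θ − sin θ) = 5.699 ft² and P = Dθ/2 = 6.506 ft. Hydraulic radius R = A/P = 5.699/6.506 = 0.876 ft. Q_B = (1.486/0.038)·5.699·0.876^(2/3)·√0.00056 = 4.829 ft³/s.
Q_A = 51.57 ft³/s vs Q_B = 4.829 ft³/s, so channel A carries more.

channel A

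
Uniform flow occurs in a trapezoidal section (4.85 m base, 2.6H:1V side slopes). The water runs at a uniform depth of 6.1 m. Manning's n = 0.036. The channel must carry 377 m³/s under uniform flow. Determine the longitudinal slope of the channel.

With bottom width b = 4.85 m and side slope z = 2.6: A = (b + zy)y = (4.85 + 2.6×6.1)×6.1 = 126.3 m²; P = b + 2y√(1+z²) = 4.85 + 2×6.1×2.786 = 38.84 m.
Hydraulic radius R = A/P = 126.3/38.84 = 3.253 m.
From Manning's equation, S = [nQ / (1 A R^(2/3))]² = [0.036 × 377 / (1 × 126.3 × 3.253^(2/3))]² = 0.00239.

S = 0.00239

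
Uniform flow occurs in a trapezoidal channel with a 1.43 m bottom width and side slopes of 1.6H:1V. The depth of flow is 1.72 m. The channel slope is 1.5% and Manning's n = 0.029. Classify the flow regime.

supercritical

With bottom width b = 1.43 m and side slope z = 1.6: A = (b + zy)y = (1.43 + 1.6×1.72)×1.72 = 7.193 m²; P = b + 2y√(1+z²) = 1.43 + 2×1.72×1.887 = 7.921 m.
Hydraulic radius R = A/P = 7.193/7.921 = 0.9081 m.
V = (1/n) R^(2/3) √S = (1/0.029) × 0.9081^(2/3) × √0.015 = 3.961 m/s. Hydraulic depth D_h = A/T = 7.193/6.934 = 1.037 m.
Froude number Fr = V/√(g·D_h) = 3.961/√(9.81×1.037) = 1.24, which is greater than 1, so the flow is supercritical.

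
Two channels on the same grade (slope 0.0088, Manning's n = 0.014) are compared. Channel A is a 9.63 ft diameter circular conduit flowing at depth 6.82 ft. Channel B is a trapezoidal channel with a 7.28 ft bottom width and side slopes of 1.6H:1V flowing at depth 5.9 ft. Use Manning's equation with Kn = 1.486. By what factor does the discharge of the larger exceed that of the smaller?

1.98

Channel A: For a circular section of diameter D = 9.63 ft at depth y = 6.82 ft, the central angle is θ = 2 arccos(1 − 2y/D) = 4.001 rad. Then A = (D²/8)(θ − sin θ) = 55.15 ft² and P = Dθ/2 = 19.26 ft. Hydraulic radius R = A/P = 55.15/19.26 = 2.863 ft. Q_A = (1.486/0.014)·55.15·2.863^(2/3)·√0.0088 = 1107 ft³/s.
Channel B: With bottom width b = 7.28 ft and side slope z = 1.6: A = (b + zy)y = (7.28 + 1.6×5.9)×5.9 = 98.65 ft²; P = b + 2y√(1+z²) = 7.28 + 2×5.9×1.887 = 29.54 ft. Hydraulic radius R = A/P = 98.65/29.54 = 3.339 ft. Q_B = (1.486/0.014)·98.65·3.339^(2/3)·√0.0088 = 2194 ft³/s.
The larger discharge is 2194 ft³/s and the smaller is 1107 ft³/s; the ratio is 1.98.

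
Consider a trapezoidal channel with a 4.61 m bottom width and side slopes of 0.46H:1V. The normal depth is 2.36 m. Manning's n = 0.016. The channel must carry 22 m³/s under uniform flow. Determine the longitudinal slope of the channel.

S = 0.00045

With bottom width b = 4.61 m and side slope z = 0.46: A = (b + zy)y = (4.61 + 0.46×2.36)×2.36 = 13.44 m²; P = b + 2y√(1+z²) = 4.61 + 2×2.36×1.101 = 9.805 m.
Hydraulic radius R = A/P = 13.44/9.805 = 1.371 m.
From Manning's equation, S = [nQ / (1 A R^(2/3))]² = [0.016 × 22 / (1 × 13.44 × 1.371^(2/3))]² = 0.00045.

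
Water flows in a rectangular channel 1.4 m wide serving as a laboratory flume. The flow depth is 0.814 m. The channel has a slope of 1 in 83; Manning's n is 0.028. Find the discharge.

Q = 2.33 m³/s

Flow area A = b·y = 1.4 × 0.814 = 1.14 m². Wetted perimeter P = b + 2y = 1.4 + 2×0.814 = 3.028 m.
Hydraulic radius R = A/P = 1.14/3.028 = 0.3764 m.
Manning's equation: Q = (1/n) A R^(2/3) S^(1/2) = (1/0.028) × 1.14 × 0.3764^(2/3) × 0.01205^(1/2) = 2.33 m³/s.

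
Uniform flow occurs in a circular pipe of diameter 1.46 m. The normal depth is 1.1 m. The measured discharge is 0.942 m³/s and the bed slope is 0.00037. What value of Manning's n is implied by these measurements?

For a circular section of diameter D = 1.46 m at depth y = 1.1 m, the central angle is θ = 2 arccos(1 − 2y/D) = 4.205 rad. Then A = (D²/8)(θ − sin θ) = 1.353 m² and P = Dθ/2 = 3.069 m.
Hydraulic radius R = A/P = 1.353/3.069 = 0.4409 m.
Rearranging Manning's equation: n = (1/Q) A R^(2/3) S^(1/2) = (1/0.942) × 1.353 × 0.4409^(2/3) × √0.00037 = 0.016.

n = 0.016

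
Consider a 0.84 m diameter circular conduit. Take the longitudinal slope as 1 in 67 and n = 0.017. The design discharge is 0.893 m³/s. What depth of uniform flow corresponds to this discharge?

Manning's equation rearranged: A R^(2/3) = nQ / (1·√S) = 0.017 × 0.893 / (√0.01493) = 0.1243.
Trying y = 0.529 m: A R^(2/3) = 0.1415 — too large.
Trying y = 0.435 m: A R^(2/3) = 0.1039 — too small.
Trying y = 0.486 m: A R^(2/3) = 0.1243 — matches.

y_n = 0.486 m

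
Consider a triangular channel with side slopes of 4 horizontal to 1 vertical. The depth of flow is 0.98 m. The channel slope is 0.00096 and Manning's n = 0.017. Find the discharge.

For a triangular section with side slope z = 4: A = zy² = 4×0.98² = 3.842 m²; P = 2y√(1+z²) = 2×0.98×4.123 = 8.081 m.
Hydraulic radius R = A/P = 3.842/8.081 = 0.4754 m.
Manning's equation: Q = (1/n) A R^(2/3) S^(1/2) = (1/0.017) × 3.842 × 0.4754^(2/3) × 0.00096^(1/2) = 4.26 m³/s.

Q = 4.26 m³/s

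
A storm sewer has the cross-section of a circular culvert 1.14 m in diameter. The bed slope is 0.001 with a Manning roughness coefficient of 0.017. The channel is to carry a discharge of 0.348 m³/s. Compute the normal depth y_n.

y_n = 0.518 m

Manning's equation rearranged: A R^(2/3) = nQ / (1·√S) = 0.017 × 0.348 / (√0.001) = 0.1871.
At y = 0.602 m: A R^(2/3) = 0.2422 — too large.
At y = 0.518 m: A R^(2/3) = 0.1873 — close enough.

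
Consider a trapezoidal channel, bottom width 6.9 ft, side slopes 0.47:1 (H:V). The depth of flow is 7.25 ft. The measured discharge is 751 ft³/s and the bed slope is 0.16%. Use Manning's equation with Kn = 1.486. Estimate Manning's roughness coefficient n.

With bottom width b = 6.9 ft and side slope z = 0.47: A = (b + zy)y = (6.9 + 0.47×7.25)×7.25 = 74.73 ft²; P = b + 2y√(1+z²) = 6.9 + 2×7.25×1.105 = 22.92 ft.
Hydraulic radius R = A/P = 74.73/22.92 = 3.26 ft.
Rearranging Manning's equation: n = (1.486/Q) A R^(2/3) S^(1/2) = (1.486/751) × 74.73 × 3.26^(2/3) × √0.0016 = 0.013.

n = 0.013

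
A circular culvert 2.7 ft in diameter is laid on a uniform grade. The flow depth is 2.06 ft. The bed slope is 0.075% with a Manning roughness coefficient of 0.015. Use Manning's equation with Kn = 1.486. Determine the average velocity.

V = 2.37 ft/s

For a circular section of diameter D = 2.7 ft at depth y = 2.06 ft, the central angle is θ = 2 arccos(1 − 2y/D) = 4.249 rad. Then A = (D²/8)(θ − sin θ) = 4.687 ft² and P = Dθ/2 = 5.736 ft.
Hydraulic radius R = A/P = 4.687/5.736 = 0.8171 ft.
From Manning's equation, V = (1.486/n) R^(2/3) S^(1/2) = (1.486/0.015) × 0.8171^(2/3) × 0.00075^(1/2) = 2.37 ft/s.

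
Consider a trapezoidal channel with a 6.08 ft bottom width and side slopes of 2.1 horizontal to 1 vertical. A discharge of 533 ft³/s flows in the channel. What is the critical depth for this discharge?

y_c = 4.04 ft

At critical depth, Q² T / (g A³) = 1, i.e. A³/T = Q²/g = 533²/32.2 = 8823.
At y = 3.09 ft: A³/T = 3074 — short.
At y = 4.44 ft: A³/T = 12940 — over.
At y = 4.04 ft: A³/T = 8838 — ≈ 8823.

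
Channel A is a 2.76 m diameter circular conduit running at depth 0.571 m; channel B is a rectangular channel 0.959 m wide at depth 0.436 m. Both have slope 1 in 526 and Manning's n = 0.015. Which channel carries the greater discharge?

Channel A: For a circular section of diameter D = 2.76 m at depth y = 0.571 m, the central angle is θ = 2 arccos(1 − 2y/D) = 1.889 rad. Then A = (D²/8)(θ − sin θ) = 0.894 m² and P = Dθ/2 = 2.607 m. Hydraulic radius R = A/P = 0.894/2.607 = 0.343 m. Q_A = (1/0.015)·0.894·0.343^(2/3)·√0.001901 = 1.273 m³/s.
Channel B: Flow area A = b·y = 0.959 × 0.436 = 0.4181 m². Wetted perimeter P = b + 2y = 0.959 + 2×0.436 = 1.831 m. Hydraulic radius R = A/P = 0.4181/1.831 = 0.2284 m. Q_B = (1/0.015)·0.4181·0.2284^(2/3)·√0.001901 = 0.4541 m³/s.
Q_A = 1.273 m³/s vs Q_B = 0.4541 m³/s, so channel A carries more.

channel A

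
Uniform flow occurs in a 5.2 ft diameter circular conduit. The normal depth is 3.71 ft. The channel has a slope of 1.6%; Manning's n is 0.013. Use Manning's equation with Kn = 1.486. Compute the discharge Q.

For a circular section of diameter D = 5.2 ft at depth y = 3.71 ft, the central angle is θ = 2 arccos(1 − 2y/D) = 4.024 rad. Then A = (D²/8)(θ − sin θ) = 16.21 ft² and P = Dθ/2 = 10.46 ft.
Hydraulic radius R = A/P = 16.21/10.46 = 1.549 ft.
Manning's equation: Q = (1.486/n) A R^(2/3) S^(1/2) = (1.486/0.013) × 16.21 × 1.549^(2/3) × 0.016^(1/2) = 314 ft³/s.

Q = 314 ft³/s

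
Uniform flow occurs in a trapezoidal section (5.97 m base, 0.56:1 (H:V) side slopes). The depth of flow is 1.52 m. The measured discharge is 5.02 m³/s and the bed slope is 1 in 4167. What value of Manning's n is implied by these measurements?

n = 0.034

With bottom width b = 5.97 m and side slope z = 0.56: A = (b + zy)y = (5.97 + 0.56×1.52)×1.52 = 10.37 m²; P = b + 2y√(1+z²) = 5.97 + 2×1.52×1.146 = 9.454 m.
Hydraulic radius R = A/P = 10.37/9.454 = 1.097 m.
Rearranging Manning's equation: n = (1/Q) A R^(2/3) S^(1/2) = (1/5.02) × 10.37 × 1.097^(2/3) × √0.00024 = 0.034.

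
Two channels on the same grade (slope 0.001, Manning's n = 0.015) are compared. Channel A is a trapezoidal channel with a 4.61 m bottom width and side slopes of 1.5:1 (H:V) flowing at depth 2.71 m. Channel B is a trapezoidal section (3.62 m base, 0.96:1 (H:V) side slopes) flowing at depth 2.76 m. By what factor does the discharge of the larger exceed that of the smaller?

1.42

Channel A: With bottom width b = 4.61 m and side slope z = 1.5: A = (b + zy)y = (4.61 + 1.5×2.71)×2.71 = 23.51 m²; P = b + 2y√(1+z²) = 4.61 + 2×2.71×1.803 = 14.38 m. Hydraulic radius R = A/P = 23.51/14.38 = 1.635 m. Q_A = (1/0.015)·23.51·1.635^(2/3)·√0.001 = 68.78 m³/s.
Channel B: With bottom width b = 3.62 m and side slope z = 0.96: A = (b + zy)y = (3.62 + 0.96×2.76)×2.76 = 17.3 m²; P = b + 2y√(1+z²) = 3.62 + 2×2.76×1.386 = 11.27 m. Hydraulic radius R = A/P = 17.3/11.27 = 1.535 m. Q_B = (1/0.015)·17.3·1.535^(2/3)·√0.001 = 48.55 m³/s.
The larger discharge is 68.78 m³/s and the smaller is 48.55 m³/s; the ratio is 1.42.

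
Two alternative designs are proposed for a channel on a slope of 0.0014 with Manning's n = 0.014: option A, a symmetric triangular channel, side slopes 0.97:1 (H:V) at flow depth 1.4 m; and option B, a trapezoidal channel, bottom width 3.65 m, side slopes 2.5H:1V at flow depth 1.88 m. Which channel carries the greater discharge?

Channel A: For a triangular section with side slope z = 0.97: A = zy² = 0.97×1.4² = 1.901 m²; P = 2y√(1+z²) = 2×1.4×1.393 = 3.901 m. Hydraulic radius R = A/P = 1.901/3.901 = 0.4874 m. Q_A = (1/0.014)·1.901·0.4874^(2/3)·√0.0014 = 3.147 m³/s.
Channel B: With bottom width b = 3.65 m and side slope z = 2.5: A = (b + zy)y = (3.65 + 2.5×1.88)×1.88 = 15.7 m²; P = b + 2y√(1+z²) = 3.65 + 2×1.88×2.693 = 13.77 m. Hydraulic radius R = A/P = 15.7/13.77 = 1.14 m. Q_B = (1/0.014)·15.7·1.14^(2/3)·√0.0014 = 45.78 m³/s.
Q_A = 3.147 m³/s vs Q_B = 45.78 m³/s, so channel B carries more.

channel B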